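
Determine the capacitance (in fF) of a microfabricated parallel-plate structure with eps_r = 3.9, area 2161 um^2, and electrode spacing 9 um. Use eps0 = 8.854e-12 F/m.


Step 1: Convert area to m^2: A = 2161e-12 m^2
Step 2: Convert gap to m: d = 9e-6 m
Step 3: C = eps0 * eps_r * A / d
C = 8.854e-12 * 3.9 * 2161e-12 / 9e-6
Step 4: Convert to fF (multiply by 1e15).
C = 8.29 fF


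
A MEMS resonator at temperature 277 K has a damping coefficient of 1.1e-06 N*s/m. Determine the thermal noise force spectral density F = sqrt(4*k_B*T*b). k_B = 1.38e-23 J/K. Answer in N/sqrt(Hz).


Step 1: Compute 4 * k_B * T * b
= 4 * 1.38e-23 * 277 * 1.1e-06
= 1.6819e-26 N^2/Hz
Step 2: F_noise = sqrt(1.6819e-26)
F_noise = 1.30e-13 N/sqrt(Hz)


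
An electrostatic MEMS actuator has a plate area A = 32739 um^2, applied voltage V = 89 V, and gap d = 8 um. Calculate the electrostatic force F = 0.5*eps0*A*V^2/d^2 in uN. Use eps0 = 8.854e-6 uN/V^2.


Step 1: Identify parameters.
eps0 = 8.854e-6 uN/V^2, A = 32739 um^2, V = 89 V, d = 8 um
Step 2: Compute V^2 = 89^2 = 7921
Step 3: Compute d^2 = 8^2 = 64
Step 4: F = 0.5 * 8.854e-6 * 32739 * 7921 / 64
F = 17.938 uN


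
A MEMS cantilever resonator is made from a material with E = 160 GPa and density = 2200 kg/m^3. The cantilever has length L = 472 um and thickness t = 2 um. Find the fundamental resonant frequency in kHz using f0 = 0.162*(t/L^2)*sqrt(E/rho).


Step 1: Convert units to SI.
t_SI = 2e-6 m, L_SI = 472e-6 m
Step 2: Calculate sqrt(E/rho).
sqrt(160e9 / 2200) = 8528.03 m/s
Step 3: Compute f0.
f0 = 0.162 * 2e-6 / (472e-6)^2 * 8528.03 = 12402.5 Hz = 12.4 kHz


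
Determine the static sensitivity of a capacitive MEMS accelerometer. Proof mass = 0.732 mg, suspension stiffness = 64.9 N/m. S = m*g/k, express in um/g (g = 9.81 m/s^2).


Step 1: Convert mass: m = 0.732 mg = 7.32e-07 kg
Step 2: S = m * g / k = 7.32e-07 * 9.81 / 64.9
Step 3: S = 1.11e-07 m/g
Step 4: Convert to um/g: S = 0.111 um/g


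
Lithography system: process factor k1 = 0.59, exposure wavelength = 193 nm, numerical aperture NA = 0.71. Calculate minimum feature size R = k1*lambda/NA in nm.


Step 1: Identify values: k1 = 0.59, lambda = 193 nm, NA = 0.71
Step 2: R = k1 * lambda / NA
R = 0.59 * 193 / 0.71
R = 160.4 nm


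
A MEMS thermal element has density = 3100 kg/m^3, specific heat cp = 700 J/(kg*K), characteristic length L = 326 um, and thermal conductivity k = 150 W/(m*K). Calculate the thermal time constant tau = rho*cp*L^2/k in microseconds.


Step 1: Convert L to m: L = 326e-6 m
Step 2: L^2 = (326e-6)^2 = 1.06276e-07 m^2
Step 3: tau = 3100 * 700 * 1.06276e-07 / 150 = 1.53745947e-03 s
Step 4: Convert to microseconds (multiply by 1e6).
tau = 1537.459 us


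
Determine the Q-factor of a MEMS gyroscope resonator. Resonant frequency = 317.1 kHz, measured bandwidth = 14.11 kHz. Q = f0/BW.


Step 1: Q = f0 / bandwidth
Step 2: Q = 317.1 / 14.11
Q = 22.5


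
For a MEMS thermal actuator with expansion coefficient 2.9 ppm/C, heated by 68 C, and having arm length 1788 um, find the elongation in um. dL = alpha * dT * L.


Step 1: Convert CTE: alpha = 2.9 ppm/C = 2.9e-6 /C
Step 2: dL = 2.9e-6 * 68 * 1788
dL = 0.3526 um


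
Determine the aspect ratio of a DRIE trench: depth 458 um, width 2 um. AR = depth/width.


Step 1: AR = depth / width
Step 2: AR = 458 / 2
AR = 229.0


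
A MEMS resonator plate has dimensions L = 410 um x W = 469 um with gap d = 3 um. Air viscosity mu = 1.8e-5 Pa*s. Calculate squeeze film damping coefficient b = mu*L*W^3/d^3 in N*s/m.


Step 1: Convert to SI.
L = 410e-6 m, W = 469e-6 m, d = 3e-6 m
Step 2: W^3 = (469e-6)^3 = 1.03e-10 m^3
Step 3: d^3 = (3e-6)^3 = 2.70e-17 m^3
Step 4: b = 1.8e-5 * 410e-6 * 1.03e-10 / 2.70e-17
b = 2.82e-02 N*s/m


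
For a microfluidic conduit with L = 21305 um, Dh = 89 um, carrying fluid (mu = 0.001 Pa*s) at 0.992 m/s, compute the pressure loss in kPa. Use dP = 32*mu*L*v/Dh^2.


Step 1: Convert to SI: L = 21305e-6 m, Dh = 89e-6 m
Step 2: dP = 32 * 0.001 * 21305e-6 * 0.992 / (89e-6)^2
Step 3: dP = 85381.38 Pa
Step 4: Convert to kPa: dP = 85.38 kPa


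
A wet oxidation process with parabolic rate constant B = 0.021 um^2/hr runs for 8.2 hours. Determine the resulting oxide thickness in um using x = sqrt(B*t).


Step 1: Compute B*t = 0.021 * 8.2 = 0.1722
Step 2: x = sqrt(0.1722)
x = 0.415 um


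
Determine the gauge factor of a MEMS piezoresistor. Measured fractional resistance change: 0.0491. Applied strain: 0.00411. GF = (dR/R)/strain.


Step 1: Identify values.
dR/R = 0.0491, strain = 0.00411
Step 2: GF = (dR/R) / strain = 0.0491 / 0.00411
GF = 11.9


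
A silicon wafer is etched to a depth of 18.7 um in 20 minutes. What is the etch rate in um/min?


Step 1: Etch rate = depth / time
Step 2: rate = 18.7 / 20
rate = 0.935 um/min


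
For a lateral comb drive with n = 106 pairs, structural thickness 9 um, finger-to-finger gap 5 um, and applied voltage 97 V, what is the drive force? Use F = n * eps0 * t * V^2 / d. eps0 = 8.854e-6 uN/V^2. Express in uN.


Step 1: Parameters: n=106, eps0=8.854e-6 uN/V^2, t=9 um, V=97 V, d=5 um
Step 2: V^2 = 9409
Step 3: F = 106 * 8.854e-6 * 9 * 9409 / 5
F = 15.895 uN


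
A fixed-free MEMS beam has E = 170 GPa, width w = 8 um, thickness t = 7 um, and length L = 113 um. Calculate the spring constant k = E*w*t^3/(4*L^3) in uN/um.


Step 1: Convert E to consistent units (1 GPa = 1000 uN/um^2).
E = 170 GPa = 170000 uN/um^2
Step 2: Compute t^3 = 7^3 = 343
Step 3: Compute L^3 = 113^3 = 1442897
Step 4: k = 170000 * 8 * 343 / (4 * 1442897)
k = 80.8235 uN/um


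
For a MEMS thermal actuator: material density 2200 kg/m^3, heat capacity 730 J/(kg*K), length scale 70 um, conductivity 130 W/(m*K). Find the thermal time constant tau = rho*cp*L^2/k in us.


Step 1: Convert L to m: L = 70e-6 m
Step 2: L^2 = (70e-6)^2 = 4.9e-09 m^2
Step 3: tau = 2200 * 730 * 4.9e-09 / 130 = 6.053385e-05 s
Step 4: Convert to microseconds (multiply by 1e6).
tau = 60.534 us


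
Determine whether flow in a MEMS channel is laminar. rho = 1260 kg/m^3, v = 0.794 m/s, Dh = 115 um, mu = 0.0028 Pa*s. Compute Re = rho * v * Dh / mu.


Step 1: Convert Dh to meters: Dh = 115e-6 m
Step 2: Re = rho * v * Dh / mu
Re = 1260 * 0.794 * 115e-6 / 0.0028
Re = 41.09
Since Re = 41.09 is below ~2300, the flow is laminar.


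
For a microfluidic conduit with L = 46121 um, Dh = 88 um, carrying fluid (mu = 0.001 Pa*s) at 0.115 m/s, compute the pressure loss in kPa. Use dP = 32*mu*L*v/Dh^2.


Step 1: Convert to SI: L = 46121e-6 m, Dh = 88e-6 m
Step 2: dP = 32 * 0.001 * 46121e-6 * 0.115 / (88e-6)^2
Step 3: dP = 21917.00 Pa
Step 4: Convert to kPa: dP = 21.92 kPa


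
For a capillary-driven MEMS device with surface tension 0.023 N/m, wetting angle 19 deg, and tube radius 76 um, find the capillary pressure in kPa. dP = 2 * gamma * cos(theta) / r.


Step 1: cos(19 deg) = 0.9455
Step 2: Convert r to m: r = 76e-6 m
Step 3: dP = 2 * 0.023 * 0.9455 / 76e-6 = 572.3 Pa
Step 4: Convert Pa to kPa (divide by 1000).
dP = 0.57 kPa


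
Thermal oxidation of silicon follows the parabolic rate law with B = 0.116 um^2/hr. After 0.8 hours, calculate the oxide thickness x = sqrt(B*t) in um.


Step 1: Compute B*t = 0.116 * 0.8 = 0.0928
Step 2: x = sqrt(0.0928)
x = 0.305 um


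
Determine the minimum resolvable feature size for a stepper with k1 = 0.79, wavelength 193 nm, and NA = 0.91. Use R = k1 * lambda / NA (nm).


Step 1: Identify values: k1 = 0.79, lambda = 193 nm, NA = 0.91
Step 2: R = k1 * lambda / NA
R = 0.79 * 193 / 0.91
R = 167.5 nm


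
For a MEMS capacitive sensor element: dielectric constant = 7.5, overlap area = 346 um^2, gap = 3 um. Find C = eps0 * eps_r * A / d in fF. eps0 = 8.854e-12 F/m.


Step 1: Convert area to m^2: A = 346e-12 m^2
Step 2: Convert gap to m: d = 3e-6 m
Step 3: C = eps0 * eps_r * A / d
C = 8.854e-12 * 7.5 * 346e-12 / 3e-6
Step 4: Convert to fF (multiply by 1e15).
C = 7.66 fF


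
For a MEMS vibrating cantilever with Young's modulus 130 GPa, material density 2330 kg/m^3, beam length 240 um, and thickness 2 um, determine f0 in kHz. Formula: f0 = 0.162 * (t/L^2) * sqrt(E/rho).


Step 1: Convert units to SI.
t_SI = 2e-6 m, L_SI = 240e-6 m
Step 2: Calculate sqrt(E/rho).
sqrt(130e9 / 2330) = 7469.54 m/s
Step 3: Compute f0.
f0 = 0.162 * 2e-6 / (240e-6)^2 * 7469.54 = 42016.2 Hz = 42.02 kHz


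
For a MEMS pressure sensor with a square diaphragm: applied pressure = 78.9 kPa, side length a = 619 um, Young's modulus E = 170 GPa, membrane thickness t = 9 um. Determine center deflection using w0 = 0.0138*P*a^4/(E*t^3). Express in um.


Step 1: Convert pressure to compatible units (E is in GPa, so P in GPa).
P = 78.9 kPa = 78.9e-6 GPa
Step 2: Compute numerator: 0.0138 * P * a^4.
a^4 = 619^4 = 146812351921
numerator = 0.0138 * 78.9e-6 * 146812351921 = 1.598522e+05
Step 3: Compute denominator: E * t^3 = 170 * 9^3 = 123930
Step 4: w0 = numerator / denominator = 1.598522e+05 / 123930 = 1.2899 um


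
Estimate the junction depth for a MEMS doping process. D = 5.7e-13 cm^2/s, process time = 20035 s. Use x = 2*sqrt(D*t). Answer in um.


Step 1: Compute D*t = 5.7e-13 * 20035 = 1.141995e-08 cm^2
Step 2: sqrt(D*t) = 1.06864e-04 cm
Step 3: x = 2 * 1.06864e-04 cm = 2.13728e-04 cm
Step 4: Convert to um (1 cm = 1e4 um): x = 2.137 um


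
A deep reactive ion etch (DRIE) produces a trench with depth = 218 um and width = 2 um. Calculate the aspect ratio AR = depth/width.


Step 1: AR = depth / width
Step 2: AR = 218 / 2
AR = 109.0


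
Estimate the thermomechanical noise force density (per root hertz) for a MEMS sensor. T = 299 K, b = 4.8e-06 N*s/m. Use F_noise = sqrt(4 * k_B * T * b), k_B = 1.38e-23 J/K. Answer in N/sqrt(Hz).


Step 1: Compute 4 * k_B * T * b
= 4 * 1.38e-23 * 299 * 4.8e-06
= 7.9223e-26 N^2/Hz
Step 2: F_noise = sqrt(7.9223e-26)
F_noise = 2.81e-13 N/sqrt(Hz)


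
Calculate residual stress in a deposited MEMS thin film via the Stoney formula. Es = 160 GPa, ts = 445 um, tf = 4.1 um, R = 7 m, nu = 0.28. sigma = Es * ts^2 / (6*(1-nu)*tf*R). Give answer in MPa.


Step 1: Compute numerator: Es * ts^2 = 160 * 445^2 = 31684000 (GPa*um^2)
Step 2: Compute denominator (R in um): 6*(1-nu)*tf*R = 6*0.72*4.1*7e6 = 123984000.0 (um^2)
Step 3: sigma (GPa) = 31684000 / 123984000.0 = 2.55549e-01 GPa
Step 4: Convert to MPa (x1000): sigma = 255.5 MPa


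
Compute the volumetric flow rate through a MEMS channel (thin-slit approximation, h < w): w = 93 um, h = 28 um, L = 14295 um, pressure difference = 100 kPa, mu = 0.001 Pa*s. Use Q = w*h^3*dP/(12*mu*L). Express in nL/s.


Step 1: Convert all dimensions to SI (meters).
w = 93e-6 m, h = 28e-6 m, L = 14295e-6 m, dP = 100e3 Pa
Step 2: Q = w * h^3 * dP / (12 * mu * L)
Q = 93e-6 * (28e-6)^3 * 100e3 / (12 * 0.001 * 14295e-6) = 1.19012242e-09 m^3/s
Step 3: Convert Q from m^3/s to nL/s (1 m^3 = 1e12 nL, so multiply by 1e12).
Q = 1190.122 nL/s


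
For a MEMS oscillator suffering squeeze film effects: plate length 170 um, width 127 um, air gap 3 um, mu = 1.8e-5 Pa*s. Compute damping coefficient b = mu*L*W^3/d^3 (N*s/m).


Step 1: Convert to SI.
L = 170e-6 m, W = 127e-6 m, d = 3e-6 m
Step 2: W^3 = (127e-6)^3 = 2.05e-12 m^3
Step 3: d^3 = (3e-6)^3 = 2.70e-17 m^3
Step 4: b = 1.8e-5 * 170e-6 * 2.05e-12 / 2.70e-17
b = 2.32e-04 N*s/m


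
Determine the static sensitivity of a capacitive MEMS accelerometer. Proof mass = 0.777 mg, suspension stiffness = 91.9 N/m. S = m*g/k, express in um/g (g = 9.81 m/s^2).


Step 1: Convert mass: m = 0.777 mg = 7.77e-07 kg
Step 2: S = m * g / k = 7.77e-07 * 9.81 / 91.9
Step 3: S = 8.29e-08 m/g
Step 4: Convert to um/g: S = 0.083 um/g


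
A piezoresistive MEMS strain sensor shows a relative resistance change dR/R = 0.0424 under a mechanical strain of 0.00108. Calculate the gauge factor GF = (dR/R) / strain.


Step 1: Identify values.
dR/R = 0.0424, strain = 0.00108
Step 2: GF = (dR/R) / strain = 0.0424 / 0.00108
GF = 39.3


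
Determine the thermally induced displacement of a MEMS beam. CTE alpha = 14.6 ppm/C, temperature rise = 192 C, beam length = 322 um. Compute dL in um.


Step 1: Convert CTE: alpha = 14.6 ppm/C = 14.6e-6 /C
Step 2: dL = 14.6e-6 * 192 * 322
dL = 0.9026 um


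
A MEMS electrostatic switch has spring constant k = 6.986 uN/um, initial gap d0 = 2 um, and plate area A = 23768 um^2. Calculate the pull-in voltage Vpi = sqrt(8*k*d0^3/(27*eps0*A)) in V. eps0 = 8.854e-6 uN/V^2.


Step 1: Compute numerator: 8 * k * d0^3 = 8 * 6.986 * 2^3 = 447.104
Step 2: Compute denominator: 27 * eps0 * A = 27 * 8.854e-6 * 23768 = 5.681931
Step 3: Vpi = sqrt(447.104 / 5.681931)
Vpi = 8.87 V


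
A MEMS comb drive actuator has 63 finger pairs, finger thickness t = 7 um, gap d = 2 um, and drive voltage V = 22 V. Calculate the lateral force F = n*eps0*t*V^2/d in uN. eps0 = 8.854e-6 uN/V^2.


Step 1: Parameters: n=63, eps0=8.854e-6 uN/V^2, t=7 um, V=22 V, d=2 um
Step 2: V^2 = 484
Step 3: F = 63 * 8.854e-6 * 7 * 484 / 2
F = 0.945 uN


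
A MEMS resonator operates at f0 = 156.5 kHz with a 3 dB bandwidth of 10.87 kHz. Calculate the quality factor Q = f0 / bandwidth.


Step 1: Q = f0 / bandwidth
Step 2: Q = 156.5 / 10.87
Q = 14.4


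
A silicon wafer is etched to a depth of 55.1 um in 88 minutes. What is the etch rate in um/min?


Step 1: Etch rate = depth / time
Step 2: rate = 55.1 / 88
rate = 0.626 um/min


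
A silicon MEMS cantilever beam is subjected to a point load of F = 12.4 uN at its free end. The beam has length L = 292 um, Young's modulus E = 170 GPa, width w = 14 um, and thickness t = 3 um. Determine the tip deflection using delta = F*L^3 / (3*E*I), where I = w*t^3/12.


Step 1: Calculate the second moment of area.
I = w * t^3 / 12 = 14 * 3^3 / 12 = 31.5 um^4
Step 2: Convert E to consistent units (1 GPa = 1000 uN/um^2).
E = 170 GPa = 170000 uN/um^2
Step 3: Calculate tip deflection.
delta = F * L^3 / (3 * E * I)
delta = 12.4 * 292^3 / (3 * 170000 * 31.5)
delta = 19.2172 um


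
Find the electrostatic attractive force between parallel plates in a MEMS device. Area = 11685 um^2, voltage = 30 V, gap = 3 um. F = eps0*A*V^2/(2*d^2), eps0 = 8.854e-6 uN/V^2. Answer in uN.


Step 1: Identify parameters.
eps0 = 8.854e-6 uN/V^2, A = 11685 um^2, V = 30 V, d = 3 um
Step 2: Compute V^2 = 30^2 = 900
Step 3: Compute d^2 = 3^2 = 9
Step 4: F = 0.5 * 8.854e-6 * 11685 * 900 / 9
F = 5.173 uN


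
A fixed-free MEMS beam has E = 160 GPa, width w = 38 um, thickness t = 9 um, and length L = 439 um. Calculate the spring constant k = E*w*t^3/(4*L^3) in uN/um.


Step 1: Convert E to consistent units (1 GPa = 1000 uN/um^2).
E = 160 GPa = 160000 uN/um^2
Step 2: Compute t^3 = 9^3 = 729
Step 3: Compute L^3 = 439^3 = 84604519
Step 4: k = 160000 * 38 * 729 / (4 * 84604519)
k = 13.0972 uN/um


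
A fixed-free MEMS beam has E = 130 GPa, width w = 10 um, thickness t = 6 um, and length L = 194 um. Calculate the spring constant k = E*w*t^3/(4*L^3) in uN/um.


Step 1: Convert E to consistent units (1 GPa = 1000 uN/um^2).
E = 130 GPa = 130000 uN/um^2
Step 2: Compute t^3 = 6^3 = 216
Step 3: Compute L^3 = 194^3 = 7301384
Step 4: k = 130000 * 10 * 216 / (4 * 7301384)
k = 9.6146 uN/um


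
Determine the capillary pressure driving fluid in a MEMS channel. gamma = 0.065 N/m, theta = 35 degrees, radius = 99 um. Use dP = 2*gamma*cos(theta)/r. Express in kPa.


Step 1: cos(35 deg) = 0.8192
Step 2: Convert r to m: r = 99e-6 m
Step 3: dP = 2 * 0.065 * 0.8192 / 99e-6 = 1075.7 Pa
Step 4: Convert Pa to kPa (divide by 1000).
dP = 1.08 kPa


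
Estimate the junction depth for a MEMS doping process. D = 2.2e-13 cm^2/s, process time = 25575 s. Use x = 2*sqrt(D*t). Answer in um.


Step 1: Compute D*t = 2.2e-13 * 25575 = 5.6265e-09 cm^2
Step 2: sqrt(D*t) = 7.501e-05 cm
Step 3: x = 2 * 7.501e-05 cm = 1.5002e-04 cm
Step 4: Convert to um (1 cm = 1e4 um): x = 1.5 um


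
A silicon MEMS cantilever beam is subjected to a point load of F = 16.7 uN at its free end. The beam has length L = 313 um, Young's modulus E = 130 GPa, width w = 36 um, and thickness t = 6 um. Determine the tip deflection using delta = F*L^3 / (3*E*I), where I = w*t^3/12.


Step 1: Calculate the second moment of area.
I = w * t^3 / 12 = 36 * 6^3 / 12 = 648.0 um^4
Step 2: Convert E to consistent units (1 GPa = 1000 uN/um^2).
E = 130 GPa = 130000 uN/um^2
Step 3: Calculate tip deflection.
delta = F * L^3 / (3 * E * I)
delta = 16.7 * 313^3 / (3 * 130000 * 648.0)
delta = 2.0263 um


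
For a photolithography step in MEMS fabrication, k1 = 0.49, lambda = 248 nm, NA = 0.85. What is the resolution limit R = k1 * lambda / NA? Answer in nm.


Step 1: Identify values: k1 = 0.49, lambda = 248 nm, NA = 0.85
Step 2: R = k1 * lambda / NA
R = 0.49 * 248 / 0.85
R = 143.0 nm


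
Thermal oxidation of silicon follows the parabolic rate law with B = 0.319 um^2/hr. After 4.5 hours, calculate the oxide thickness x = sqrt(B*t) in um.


Step 1: Compute B*t = 0.319 * 4.5 = 1.4355
Step 2: x = sqrt(1.4355)
x = 1.198 um


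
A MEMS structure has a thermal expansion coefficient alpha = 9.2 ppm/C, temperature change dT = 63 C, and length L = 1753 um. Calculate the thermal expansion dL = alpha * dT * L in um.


Step 1: Convert CTE: alpha = 9.2 ppm/C = 9.2e-6 /C
Step 2: dL = 9.2e-6 * 63 * 1753
dL = 1.016 um


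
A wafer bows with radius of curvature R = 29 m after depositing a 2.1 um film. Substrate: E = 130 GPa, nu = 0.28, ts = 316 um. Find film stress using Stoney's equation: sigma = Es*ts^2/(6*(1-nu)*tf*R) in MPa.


Step 1: Compute numerator: Es * ts^2 = 130 * 316^2 = 12981280 (GPa*um^2)
Step 2: Compute denominator (R in um): 6*(1-nu)*tf*R = 6*0.72*2.1*29e6 = 263088000.0 (um^2)
Step 3: sigma (GPa) = 12981280 / 263088000.0 = 4.9342e-02 GPa
Step 4: Convert to MPa (x1000): sigma = 49.3 MPa


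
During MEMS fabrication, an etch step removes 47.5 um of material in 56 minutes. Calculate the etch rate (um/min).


Step 1: Etch rate = depth / time
Step 2: rate = 47.5 / 56
rate = 0.848 um/min


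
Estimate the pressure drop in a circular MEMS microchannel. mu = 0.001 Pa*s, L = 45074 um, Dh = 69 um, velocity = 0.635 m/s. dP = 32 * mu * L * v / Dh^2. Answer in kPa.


Step 1: Convert to SI: L = 45074e-6 m, Dh = 69e-6 m
Step 2: dP = 32 * 0.001 * 45074e-6 * 0.635 / (69e-6)^2
Step 3: dP = 192376.32 Pa
Step 4: Convert to kPa: dP = 192.38 kPa


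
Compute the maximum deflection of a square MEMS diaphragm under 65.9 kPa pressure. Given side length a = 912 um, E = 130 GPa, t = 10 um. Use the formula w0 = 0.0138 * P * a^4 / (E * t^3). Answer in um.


Step 1: Convert pressure to compatible units (E is in GPa, so P in GPa).
P = 65.9 kPa = 65.9e-6 GPa
Step 2: Compute numerator: 0.0138 * P * a^4.
a^4 = 912^4 = 691798081536
numerator = 0.0138 * 65.9e-6 * 691798081536 = 6.29135e+05
Step 3: Compute denominator: E * t^3 = 130 * 10^3 = 130000
Step 4: w0 = numerator / denominator = 6.29135e+05 / 130000 = 4.8395 um


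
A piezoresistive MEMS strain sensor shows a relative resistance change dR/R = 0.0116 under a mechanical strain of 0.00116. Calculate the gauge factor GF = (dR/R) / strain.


Step 1: Identify values.
dR/R = 0.0116, strain = 0.00116
Step 2: GF = (dR/R) / strain = 0.0116 / 0.00116
GF = 10.0


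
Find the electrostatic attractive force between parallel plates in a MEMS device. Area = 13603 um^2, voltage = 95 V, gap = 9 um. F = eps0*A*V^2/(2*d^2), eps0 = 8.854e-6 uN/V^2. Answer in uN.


Step 1: Identify parameters.
eps0 = 8.854e-6 uN/V^2, A = 13603 um^2, V = 95 V, d = 9 um
Step 2: Compute V^2 = 95^2 = 9025
Step 3: Compute d^2 = 9^2 = 81
Step 4: F = 0.5 * 8.854e-6 * 13603 * 9025 / 81
F = 6.71 uN


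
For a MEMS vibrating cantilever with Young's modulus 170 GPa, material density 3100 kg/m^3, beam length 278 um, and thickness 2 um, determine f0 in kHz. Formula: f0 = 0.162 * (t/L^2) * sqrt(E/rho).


Step 1: Convert units to SI.
t_SI = 2e-6 m, L_SI = 278e-6 m
Step 2: Calculate sqrt(E/rho).
sqrt(170e9 / 3100) = 7405.32 m/s
Step 3: Compute f0.
f0 = 0.162 * 2e-6 / (278e-6)^2 * 7405.32 = 31045.5 Hz = 31.05 kHz


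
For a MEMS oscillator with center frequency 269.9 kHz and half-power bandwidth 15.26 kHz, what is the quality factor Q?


Step 1: Q = f0 / bandwidth
Step 2: Q = 269.9 / 15.26
Q = 17.7


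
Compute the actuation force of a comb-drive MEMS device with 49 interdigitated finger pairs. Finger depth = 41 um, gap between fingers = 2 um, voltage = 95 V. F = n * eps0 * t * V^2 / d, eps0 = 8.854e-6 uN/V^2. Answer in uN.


Step 1: Parameters: n=49, eps0=8.854e-6 uN/V^2, t=41 um, V=95 V, d=2 um
Step 2: V^2 = 9025
Step 3: F = 49 * 8.854e-6 * 41 * 9025 / 2
F = 80.267 uN


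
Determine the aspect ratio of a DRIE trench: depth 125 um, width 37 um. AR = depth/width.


Step 1: AR = depth / width
Step 2: AR = 125 / 37
AR = 3.4


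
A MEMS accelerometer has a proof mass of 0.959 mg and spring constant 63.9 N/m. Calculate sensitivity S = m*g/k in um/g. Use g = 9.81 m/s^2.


Step 1: Convert mass: m = 0.959 mg = 9.59e-07 kg
Step 2: S = m * g / k = 9.59e-07 * 9.81 / 63.9
Step 3: S = 1.47e-07 m/g
Step 4: Convert to um/g: S = 0.147 um/g


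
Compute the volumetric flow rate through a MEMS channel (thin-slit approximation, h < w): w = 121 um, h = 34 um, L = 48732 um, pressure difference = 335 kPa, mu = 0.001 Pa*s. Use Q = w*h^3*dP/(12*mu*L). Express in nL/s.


Step 1: Convert all dimensions to SI (meters).
w = 121e-6 m, h = 34e-6 m, L = 48732e-6 m, dP = 335e3 Pa
Step 2: Q = w * h^3 * dP / (12 * mu * L)
Q = 121e-6 * (34e-6)^3 * 335e3 / (12 * 0.001 * 48732e-6) = 2.72440361e-09 m^3/s
Step 3: Convert Q from m^3/s to nL/s (1 m^3 = 1e12 nL, so multiply by 1e12).
Q = 2724.404 nL/s


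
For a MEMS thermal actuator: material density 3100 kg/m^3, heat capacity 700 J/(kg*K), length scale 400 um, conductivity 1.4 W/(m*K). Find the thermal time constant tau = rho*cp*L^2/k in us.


Step 1: Convert L to m: L = 400e-6 m
Step 2: L^2 = (400e-6)^2 = 1.6e-07 m^2
Step 3: tau = 3100 * 700 * 1.6e-07 / 1.4 = 2.48e-01 s
Step 4: Convert to microseconds (multiply by 1e6).
tau = 248000.0 us


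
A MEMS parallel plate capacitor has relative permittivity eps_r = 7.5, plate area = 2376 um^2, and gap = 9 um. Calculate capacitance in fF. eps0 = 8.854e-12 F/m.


Step 1: Convert area to m^2: A = 2376e-12 m^2
Step 2: Convert gap to m: d = 9e-6 m
Step 3: C = eps0 * eps_r * A / d
C = 8.854e-12 * 7.5 * 2376e-12 / 9e-6
Step 4: Convert to fF (multiply by 1e15).
C = 17.53 fF


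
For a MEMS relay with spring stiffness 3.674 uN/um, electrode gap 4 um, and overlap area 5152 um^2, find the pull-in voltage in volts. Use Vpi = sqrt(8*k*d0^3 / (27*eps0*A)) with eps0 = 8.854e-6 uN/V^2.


Step 1: Compute numerator: 8 * k * d0^3 = 8 * 3.674 * 4^3 = 1881.088
Step 2: Compute denominator: 27 * eps0 * A = 27 * 8.854e-6 * 5152 = 1.231627
Step 3: Vpi = sqrt(1881.088 / 1.231627)
Vpi = 39.08 V


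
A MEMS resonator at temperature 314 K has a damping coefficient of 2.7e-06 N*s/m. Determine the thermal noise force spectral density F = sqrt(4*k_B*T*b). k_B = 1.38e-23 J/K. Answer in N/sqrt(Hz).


Step 1: Compute 4 * k_B * T * b
= 4 * 1.38e-23 * 314 * 2.7e-06
= 4.6799e-26 N^2/Hz
Step 2: F_noise = sqrt(4.6799e-26)
F_noise = 2.16e-13 N/sqrt(Hz)


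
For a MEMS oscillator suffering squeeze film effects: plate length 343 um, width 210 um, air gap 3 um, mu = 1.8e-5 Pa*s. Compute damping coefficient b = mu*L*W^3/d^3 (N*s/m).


Step 1: Convert to SI.
L = 343e-6 m, W = 210e-6 m, d = 3e-6 m
Step 2: W^3 = (210e-6)^3 = 9.26e-12 m^3
Step 3: d^3 = (3e-6)^3 = 2.70e-17 m^3
Step 4: b = 1.8e-5 * 343e-6 * 9.26e-12 / 2.70e-17
b = 2.12e-03 N*s/m


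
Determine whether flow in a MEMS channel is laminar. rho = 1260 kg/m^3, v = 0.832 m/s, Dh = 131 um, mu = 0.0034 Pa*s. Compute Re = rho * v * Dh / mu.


Step 1: Convert Dh to meters: Dh = 131e-6 m
Step 2: Re = rho * v * Dh / mu
Re = 1260 * 0.832 * 131e-6 / 0.0034
Re = 40.391
Since Re = 40.391 is below ~2300, the flow is laminar.


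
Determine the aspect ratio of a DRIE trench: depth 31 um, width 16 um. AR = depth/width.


Step 1: AR = depth / width
Step 2: AR = 31 / 16
AR = 1.9


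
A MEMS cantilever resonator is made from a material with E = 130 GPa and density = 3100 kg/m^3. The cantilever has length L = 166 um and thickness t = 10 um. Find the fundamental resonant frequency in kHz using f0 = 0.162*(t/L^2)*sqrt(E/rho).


Step 1: Convert units to SI.
t_SI = 10e-6 m, L_SI = 166e-6 m
Step 2: Calculate sqrt(E/rho).
sqrt(130e9 / 3100) = 6475.76 m/s
Step 3: Compute f0.
f0 = 0.162 * 10e-6 / (166e-6)^2 * 6475.76 = 380705.9 Hz = 380.71 kHz


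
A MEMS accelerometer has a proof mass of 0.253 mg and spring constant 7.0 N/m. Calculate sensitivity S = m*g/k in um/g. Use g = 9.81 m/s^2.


Step 1: Convert mass: m = 0.253 mg = 2.53e-07 kg
Step 2: S = m * g / k = 2.53e-07 * 9.81 / 7.0
Step 3: S = 3.55e-07 m/g
Step 4: Convert to um/g: S = 0.355 um/g


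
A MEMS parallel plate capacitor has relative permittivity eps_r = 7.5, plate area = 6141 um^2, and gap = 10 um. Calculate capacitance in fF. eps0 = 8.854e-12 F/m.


Step 1: Convert area to m^2: A = 6141e-12 m^2
Step 2: Convert gap to m: d = 10e-6 m
Step 3: C = eps0 * eps_r * A / d
C = 8.854e-12 * 7.5 * 6141e-12 / 10e-6
Step 4: Convert to fF (multiply by 1e15).
C = 40.78 fF


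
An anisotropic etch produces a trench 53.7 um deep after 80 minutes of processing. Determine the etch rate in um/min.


Step 1: Etch rate = depth / time
Step 2: rate = 53.7 / 80
rate = 0.671 um/min


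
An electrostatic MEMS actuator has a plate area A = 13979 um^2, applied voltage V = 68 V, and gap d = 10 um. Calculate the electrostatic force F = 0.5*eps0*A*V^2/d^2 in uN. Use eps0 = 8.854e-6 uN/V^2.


Step 1: Identify parameters.
eps0 = 8.854e-6 uN/V^2, A = 13979 um^2, V = 68 V, d = 10 um
Step 2: Compute V^2 = 68^2 = 4624
Step 3: Compute d^2 = 10^2 = 100
Step 4: F = 0.5 * 8.854e-6 * 13979 * 4624 / 100
F = 2.862 uN


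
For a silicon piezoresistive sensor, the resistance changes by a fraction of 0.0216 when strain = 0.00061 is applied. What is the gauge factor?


Step 1: Identify values.
dR/R = 0.0216, strain = 0.00061
Step 2: GF = (dR/R) / strain = 0.0216 / 0.00061
GF = 35.4


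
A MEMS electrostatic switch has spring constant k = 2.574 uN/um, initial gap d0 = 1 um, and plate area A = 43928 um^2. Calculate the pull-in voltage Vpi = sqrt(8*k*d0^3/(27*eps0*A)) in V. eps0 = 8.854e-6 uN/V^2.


Step 1: Compute numerator: 8 * k * d0^3 = 8 * 2.574 * 1^3 = 20.592
Step 2: Compute denominator: 27 * eps0 * A = 27 * 8.854e-6 * 43928 = 10.50134
Step 3: Vpi = sqrt(20.592 / 10.50134)
Vpi = 1.4 V


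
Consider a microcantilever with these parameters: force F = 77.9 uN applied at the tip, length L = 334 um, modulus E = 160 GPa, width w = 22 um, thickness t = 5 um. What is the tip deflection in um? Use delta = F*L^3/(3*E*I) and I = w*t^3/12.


Step 1: Calculate the second moment of area.
I = w * t^3 / 12 = 22 * 5^3 / 12 = 229.1667 um^4
Step 2: Convert E to consistent units (1 GPa = 1000 uN/um^2).
E = 160 GPa = 160000 uN/um^2
Step 3: Calculate tip deflection.
delta = F * L^3 / (3 * E * I)
delta = 77.9 * 334^3 / (3 * 160000 * 229.1667)
delta = 26.3866 um


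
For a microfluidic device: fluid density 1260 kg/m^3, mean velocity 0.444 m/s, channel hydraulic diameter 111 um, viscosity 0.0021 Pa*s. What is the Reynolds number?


Step 1: Convert Dh to meters: Dh = 111e-6 m
Step 2: Re = rho * v * Dh / mu
Re = 1260 * 0.444 * 111e-6 / 0.0021
Re = 29.57


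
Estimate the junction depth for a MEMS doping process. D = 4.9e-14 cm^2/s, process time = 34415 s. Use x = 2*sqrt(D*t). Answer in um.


Step 1: Compute D*t = 4.9e-14 * 34415 = 1.686335e-09 cm^2
Step 2: sqrt(D*t) = 4.1065e-05 cm
Step 3: x = 2 * 4.1065e-05 cm = 8.213e-05 cm
Step 4: Convert to um (1 cm = 1e4 um): x = 0.821 um


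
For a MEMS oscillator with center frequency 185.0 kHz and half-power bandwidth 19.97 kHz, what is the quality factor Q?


Step 1: Q = f0 / bandwidth
Step 2: Q = 185.0 / 19.97
Q = 9.3


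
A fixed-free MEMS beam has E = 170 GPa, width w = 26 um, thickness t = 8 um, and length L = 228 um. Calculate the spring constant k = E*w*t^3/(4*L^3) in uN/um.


Step 1: Convert E to consistent units (1 GPa = 1000 uN/um^2).
E = 170 GPa = 170000 uN/um^2
Step 2: Compute t^3 = 8^3 = 512
Step 3: Compute L^3 = 228^3 = 11852352
Step 4: k = 170000 * 26 * 512 / (4 * 11852352)
k = 47.734 uN/um


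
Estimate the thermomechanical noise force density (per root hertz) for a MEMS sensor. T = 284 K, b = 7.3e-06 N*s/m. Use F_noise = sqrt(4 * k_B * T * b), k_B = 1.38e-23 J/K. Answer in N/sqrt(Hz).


Step 1: Compute 4 * k_B * T * b
= 4 * 1.38e-23 * 284 * 7.3e-06
= 1.1444e-25 N^2/Hz
Step 2: F_noise = sqrt(1.1444e-25)
F_noise = 3.38e-13 N/sqrt(Hz)


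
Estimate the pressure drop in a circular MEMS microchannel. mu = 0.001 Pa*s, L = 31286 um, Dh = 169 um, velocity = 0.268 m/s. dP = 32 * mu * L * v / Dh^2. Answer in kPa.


Step 1: Convert to SI: L = 31286e-6 m, Dh = 169e-6 m
Step 2: dP = 32 * 0.001 * 31286e-6 * 0.268 / (169e-6)^2
Step 3: dP = 9394.23 Pa
Step 4: Convert to kPa: dP = 9.39 kPa


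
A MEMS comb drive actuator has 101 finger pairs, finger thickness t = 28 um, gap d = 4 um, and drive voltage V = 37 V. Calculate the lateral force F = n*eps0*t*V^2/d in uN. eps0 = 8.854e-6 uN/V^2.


Step 1: Parameters: n=101, eps0=8.854e-6 uN/V^2, t=28 um, V=37 V, d=4 um
Step 2: V^2 = 1369
Step 3: F = 101 * 8.854e-6 * 28 * 1369 / 4
F = 8.57 uN


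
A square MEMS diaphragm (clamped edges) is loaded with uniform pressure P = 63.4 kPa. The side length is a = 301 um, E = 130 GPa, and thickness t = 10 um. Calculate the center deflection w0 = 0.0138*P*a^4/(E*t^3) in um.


Step 1: Convert pressure to compatible units (E is in GPa, so P in GPa).
P = 63.4 kPa = 63.4e-6 GPa
Step 2: Compute numerator: 0.0138 * P * a^4.
a^4 = 301^4 = 8208541201
numerator = 0.0138 * 63.4e-6 * 8208541201 = 7.1818e+03
Step 3: Compute denominator: E * t^3 = 130 * 10^3 = 130000
Step 4: w0 = numerator / denominator = 7.1818e+03 / 130000 = 0.0552 um


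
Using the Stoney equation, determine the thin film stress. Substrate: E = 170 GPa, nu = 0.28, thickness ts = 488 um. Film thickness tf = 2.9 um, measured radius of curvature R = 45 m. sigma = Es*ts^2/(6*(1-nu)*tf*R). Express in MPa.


Step 1: Compute numerator: Es * ts^2 = 170 * 488^2 = 40484480 (GPa*um^2)
Step 2: Compute denominator (R in um): 6*(1-nu)*tf*R = 6*0.72*2.9*45e6 = 563760000.0 (um^2)
Step 3: sigma (GPa) = 40484480 / 563760000.0 = 7.1812e-02 GPa
Step 4: Convert to MPa (x1000): sigma = 71.8 MPa


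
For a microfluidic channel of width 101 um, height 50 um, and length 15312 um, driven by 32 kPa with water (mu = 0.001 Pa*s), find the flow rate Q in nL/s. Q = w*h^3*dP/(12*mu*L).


Step 1: Convert all dimensions to SI (meters).
w = 101e-6 m, h = 50e-6 m, L = 15312e-6 m, dP = 32e3 Pa
Step 2: Q = w * h^3 * dP / (12 * mu * L)
Q = 101e-6 * (50e-6)^3 * 32e3 / (12 * 0.001 * 15312e-6) = 2.19871125e-09 m^3/s
Step 3: Convert Q from m^3/s to nL/s (1 m^3 = 1e12 nL, so multiply by 1e12).
Q = 2198.711 nL/s


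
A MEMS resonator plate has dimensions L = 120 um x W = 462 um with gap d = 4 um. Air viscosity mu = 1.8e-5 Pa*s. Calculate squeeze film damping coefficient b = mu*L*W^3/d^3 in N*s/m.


Step 1: Convert to SI.
L = 120e-6 m, W = 462e-6 m, d = 4e-6 m
Step 2: W^3 = (462e-6)^3 = 9.86e-11 m^3
Step 3: d^3 = (4e-6)^3 = 6.40e-17 m^3
Step 4: b = 1.8e-5 * 120e-6 * 9.86e-11 / 6.40e-17
b = 3.33e-03 N*s/m


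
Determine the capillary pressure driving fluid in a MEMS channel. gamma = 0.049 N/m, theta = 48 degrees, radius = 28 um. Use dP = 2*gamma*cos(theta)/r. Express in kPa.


Step 1: cos(48 deg) = 0.6691
Step 2: Convert r to m: r = 28e-6 m
Step 3: dP = 2 * 0.049 * 0.6691 / 28e-6 = 2341.9 Pa
Step 4: Convert Pa to kPa (divide by 1000).
dP = 2.34 kPa


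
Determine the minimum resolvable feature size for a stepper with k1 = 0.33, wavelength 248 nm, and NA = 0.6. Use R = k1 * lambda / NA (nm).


Step 1: Identify values: k1 = 0.33, lambda = 248 nm, NA = 0.6
Step 2: R = k1 * lambda / NA
R = 0.33 * 248 / 0.6
R = 136.4 nm


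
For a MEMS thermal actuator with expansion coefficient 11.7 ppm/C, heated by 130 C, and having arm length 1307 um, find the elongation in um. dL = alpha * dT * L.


Step 1: Convert CTE: alpha = 11.7 ppm/C = 11.7e-6 /C
Step 2: dL = 11.7e-6 * 130 * 1307
dL = 1.9879 um


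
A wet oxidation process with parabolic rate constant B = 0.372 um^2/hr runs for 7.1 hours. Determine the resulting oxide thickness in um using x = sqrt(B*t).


Step 1: Compute B*t = 0.372 * 7.1 = 2.6412
Step 2: x = sqrt(2.6412)
x = 1.625 um


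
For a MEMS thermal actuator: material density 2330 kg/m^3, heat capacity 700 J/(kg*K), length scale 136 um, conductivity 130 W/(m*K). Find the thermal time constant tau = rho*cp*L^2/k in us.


Step 1: Convert L to m: L = 136e-6 m
Step 2: L^2 = (136e-6)^2 = 1.8496e-08 m^2
Step 3: tau = 2330 * 700 * 1.8496e-08 / 130 = 2.3205366e-04 s
Step 4: Convert to microseconds (multiply by 1e6).
tau = 232.054 us


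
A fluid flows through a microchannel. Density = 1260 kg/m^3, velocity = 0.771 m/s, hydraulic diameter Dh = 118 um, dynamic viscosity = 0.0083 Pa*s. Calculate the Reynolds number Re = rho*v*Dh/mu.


Step 1: Convert Dh to meters: Dh = 118e-6 m
Step 2: Re = rho * v * Dh / mu
Re = 1260 * 0.771 * 118e-6 / 0.0083
Re = 13.811


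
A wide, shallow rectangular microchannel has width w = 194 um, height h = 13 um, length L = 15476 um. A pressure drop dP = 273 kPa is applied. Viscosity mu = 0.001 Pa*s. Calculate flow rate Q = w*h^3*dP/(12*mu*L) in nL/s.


Step 1: Convert all dimensions to SI (meters).
w = 194e-6 m, h = 13e-6 m, L = 15476e-6 m, dP = 273e3 Pa
Step 2: Q = w * h^3 * dP / (12 * mu * L)
Q = 194e-6 * (13e-6)^3 * 273e3 / (12 * 0.001 * 15476e-6) = 6.2654817e-10 m^3/s
Step 3: Convert Q from m^3/s to nL/s (1 m^3 = 1e12 nL, so multiply by 1e12).
Q = 626.548 nL/s


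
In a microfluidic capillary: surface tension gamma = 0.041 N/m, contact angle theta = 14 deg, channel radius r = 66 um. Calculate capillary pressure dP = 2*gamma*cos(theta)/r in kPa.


Step 1: cos(14 deg) = 0.9703
Step 2: Convert r to m: r = 66e-6 m
Step 3: dP = 2 * 0.041 * 0.9703 / 66e-6 = 1205.5 Pa
Step 4: Convert Pa to kPa (divide by 1000).
dP = 1.21 kPa


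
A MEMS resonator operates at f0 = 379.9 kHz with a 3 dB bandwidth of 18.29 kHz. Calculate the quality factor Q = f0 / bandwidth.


Step 1: Q = f0 / bandwidth
Step 2: Q = 379.9 / 18.29
Q = 20.8


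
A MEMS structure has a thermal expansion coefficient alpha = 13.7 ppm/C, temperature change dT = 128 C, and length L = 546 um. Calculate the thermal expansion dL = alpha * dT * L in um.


Step 1: Convert CTE: alpha = 13.7 ppm/C = 13.7e-6 /C
Step 2: dL = 13.7e-6 * 128 * 546
dL = 0.9575 um


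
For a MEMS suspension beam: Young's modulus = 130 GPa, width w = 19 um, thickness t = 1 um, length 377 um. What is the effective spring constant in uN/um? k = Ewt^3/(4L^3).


Step 1: Convert E to consistent units (1 GPa = 1000 uN/um^2).
E = 130 GPa = 130000 uN/um^2
Step 2: Compute t^3 = 1^3 = 1
Step 3: Compute L^3 = 377^3 = 53582633
Step 4: k = 130000 * 19 * 1 / (4 * 53582633)
k = 0.0115 uN/um


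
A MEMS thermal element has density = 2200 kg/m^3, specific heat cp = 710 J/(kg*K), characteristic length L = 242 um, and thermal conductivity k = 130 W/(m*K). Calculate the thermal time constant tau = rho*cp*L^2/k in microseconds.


Step 1: Convert L to m: L = 242e-6 m
Step 2: L^2 = (242e-6)^2 = 5.8564e-08 m^2
Step 3: tau = 2200 * 710 * 5.8564e-08 / 130 = 7.0366898e-04 s
Step 4: Convert to microseconds (multiply by 1e6).
tau = 703.669 us


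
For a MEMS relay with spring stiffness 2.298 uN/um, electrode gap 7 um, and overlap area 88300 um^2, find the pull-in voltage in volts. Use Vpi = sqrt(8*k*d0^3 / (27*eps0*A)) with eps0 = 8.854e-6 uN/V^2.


Step 1: Compute numerator: 8 * k * d0^3 = 8 * 2.298 * 7^3 = 6305.712
Step 2: Compute denominator: 27 * eps0 * A = 27 * 8.854e-6 * 88300 = 21.108821
Step 3: Vpi = sqrt(6305.712 / 21.108821)
Vpi = 17.28 V


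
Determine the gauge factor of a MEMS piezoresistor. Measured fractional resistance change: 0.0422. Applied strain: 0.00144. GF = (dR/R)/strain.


Step 1: Identify values.
dR/R = 0.0422, strain = 0.00144
Step 2: GF = (dR/R) / strain = 0.0422 / 0.00144
GF = 29.3


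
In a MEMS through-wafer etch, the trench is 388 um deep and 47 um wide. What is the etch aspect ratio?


Step 1: AR = depth / width
Step 2: AR = 388 / 47
AR = 8.3


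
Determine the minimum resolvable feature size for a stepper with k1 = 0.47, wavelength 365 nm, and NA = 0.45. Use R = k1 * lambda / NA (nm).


Step 1: Identify values: k1 = 0.47, lambda = 365 nm, NA = 0.45
Step 2: R = k1 * lambda / NA
R = 0.47 * 365 / 0.45
R = 381.2 nm


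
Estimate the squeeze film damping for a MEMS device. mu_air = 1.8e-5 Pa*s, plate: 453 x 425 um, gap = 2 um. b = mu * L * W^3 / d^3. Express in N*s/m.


Step 1: Convert to SI.
L = 453e-6 m, W = 425e-6 m, d = 2e-6 m
Step 2: W^3 = (425e-6)^3 = 7.68e-11 m^3
Step 3: d^3 = (2e-6)^3 = 8.00e-18 m^3
Step 4: b = 1.8e-5 * 453e-6 * 7.68e-11 / 8.00e-18
b = 7.82e-02 N*s/m


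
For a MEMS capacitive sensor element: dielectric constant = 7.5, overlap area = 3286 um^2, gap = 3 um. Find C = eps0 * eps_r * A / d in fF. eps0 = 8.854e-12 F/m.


Step 1: Convert area to m^2: A = 3286e-12 m^2
Step 2: Convert gap to m: d = 3e-6 m
Step 3: C = eps0 * eps_r * A / d
C = 8.854e-12 * 7.5 * 3286e-12 / 3e-6
Step 4: Convert to fF (multiply by 1e15).
C = 72.74 fF


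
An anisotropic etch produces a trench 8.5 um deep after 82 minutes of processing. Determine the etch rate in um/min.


Step 1: Etch rate = depth / time
Step 2: rate = 8.5 / 82
rate = 0.104 um/min


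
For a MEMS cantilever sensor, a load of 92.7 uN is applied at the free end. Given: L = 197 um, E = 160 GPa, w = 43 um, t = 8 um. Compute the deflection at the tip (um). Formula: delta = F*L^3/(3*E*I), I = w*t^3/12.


Step 1: Calculate the second moment of area.
I = w * t^3 / 12 = 43 * 8^3 / 12 = 1834.6667 um^4
Step 2: Convert E to consistent units (1 GPa = 1000 uN/um^2).
E = 160 GPa = 160000 uN/um^2
Step 3: Calculate tip deflection.
delta = F * L^3 / (3 * E * I)
delta = 92.7 * 197^3 / (3 * 160000 * 1834.6667)
delta = 0.8048 um


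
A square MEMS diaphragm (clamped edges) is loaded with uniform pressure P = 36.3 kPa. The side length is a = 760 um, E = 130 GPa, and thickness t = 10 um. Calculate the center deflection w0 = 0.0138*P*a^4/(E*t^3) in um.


Step 1: Convert pressure to compatible units (E is in GPa, so P in GPa).
P = 36.3 kPa = 36.3e-6 GPa
Step 2: Compute numerator: 0.0138 * P * a^4.
a^4 = 760^4 = 333621760000
numerator = 0.0138 * 36.3e-6 * 333621760000 = 1.671245e+05
Step 3: Compute denominator: E * t^3 = 130 * 10^3 = 130000
Step 4: w0 = numerator / denominator = 1.671245e+05 / 130000 = 1.2856 um


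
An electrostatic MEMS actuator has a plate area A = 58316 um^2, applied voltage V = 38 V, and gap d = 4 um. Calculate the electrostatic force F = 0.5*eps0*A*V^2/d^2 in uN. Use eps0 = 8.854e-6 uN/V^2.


Step 1: Identify parameters.
eps0 = 8.854e-6 uN/V^2, A = 58316 um^2, V = 38 V, d = 4 um
Step 2: Compute V^2 = 38^2 = 1444
Step 3: Compute d^2 = 4^2 = 16
Step 4: F = 0.5 * 8.854e-6 * 58316 * 1444 / 16
F = 23.299 uN


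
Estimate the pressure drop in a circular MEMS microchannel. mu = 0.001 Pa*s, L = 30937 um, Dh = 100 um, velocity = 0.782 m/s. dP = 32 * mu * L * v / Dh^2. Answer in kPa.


Step 1: Convert to SI: L = 30937e-6 m, Dh = 100e-6 m
Step 2: dP = 32 * 0.001 * 30937e-6 * 0.782 / (100e-6)^2
Step 3: dP = 77416.75 Pa
Step 4: Convert to kPa: dP = 77.42 kPa


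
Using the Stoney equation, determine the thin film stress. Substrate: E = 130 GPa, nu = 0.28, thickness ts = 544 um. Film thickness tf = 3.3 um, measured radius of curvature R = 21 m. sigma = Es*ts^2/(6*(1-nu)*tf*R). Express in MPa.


Step 1: Compute numerator: Es * ts^2 = 130 * 544^2 = 38471680 (GPa*um^2)
Step 2: Compute denominator (R in um): 6*(1-nu)*tf*R = 6*0.72*3.3*21e6 = 299376000.0 (um^2)
Step 3: sigma (GPa) = 38471680 / 299376000.0 = 1.28506e-01 GPa
Step 4: Convert to MPa (x1000): sigma = 128.5 MPa
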